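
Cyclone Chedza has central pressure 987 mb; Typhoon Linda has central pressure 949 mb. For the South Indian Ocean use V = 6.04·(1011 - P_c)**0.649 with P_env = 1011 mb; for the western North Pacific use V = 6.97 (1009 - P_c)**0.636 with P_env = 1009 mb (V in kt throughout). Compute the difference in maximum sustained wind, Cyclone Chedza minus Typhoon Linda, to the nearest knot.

Cyclone Chedza: ΔP = 24; V ≈ 6.04 × 24^0.649 ≈ 47.51 kt.
Typhoon Linda: ΔP = 60; V ≈ 6.97 × 60^0.636 ≈ 94.22 kt.
Difference ≈ 47.51 − 94.22 = -46.71 → -47 kt.

-47 kt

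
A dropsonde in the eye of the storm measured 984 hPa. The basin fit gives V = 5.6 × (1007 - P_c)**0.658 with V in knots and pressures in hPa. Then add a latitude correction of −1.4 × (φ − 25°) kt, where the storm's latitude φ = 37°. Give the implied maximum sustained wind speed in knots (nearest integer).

ΔP = 1007 − 984 = 23 hPa.
23^0.658 ≈ 7.871.
V ≈ 5.6 × 7.871 ≈ 44.1 kt.
Latitude correction: −1.4 × (37 − 25) = -16.8 kt.
Corrected V ≈ 27.3 kt → 27 kt.

27 kt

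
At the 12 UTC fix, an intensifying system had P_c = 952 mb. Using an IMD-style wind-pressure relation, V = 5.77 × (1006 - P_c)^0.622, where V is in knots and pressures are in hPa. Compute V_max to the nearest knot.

69 kt

ΔP = 1006 − 952 = 54 mb.
54^0.622 ≈ 11.955.
V ≈ 5.77 × 11.955 ≈ 69.0 kt.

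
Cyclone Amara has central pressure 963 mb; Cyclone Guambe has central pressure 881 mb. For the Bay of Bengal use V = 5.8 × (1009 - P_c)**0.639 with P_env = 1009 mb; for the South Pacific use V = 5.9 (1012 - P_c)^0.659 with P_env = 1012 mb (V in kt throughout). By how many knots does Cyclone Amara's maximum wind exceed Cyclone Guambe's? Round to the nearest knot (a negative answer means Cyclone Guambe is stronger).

Cyclone Amara: ΔP = 46; V ≈ 5.8 × 46^0.639 ≈ 66.98 kt.
Cyclone Guambe: ΔP = 131; V ≈ 5.9 × 131^0.659 ≈ 146.60 kt.
Difference ≈ 66.98 − 146.60 = -79.62 → -80 kt.

-80 kt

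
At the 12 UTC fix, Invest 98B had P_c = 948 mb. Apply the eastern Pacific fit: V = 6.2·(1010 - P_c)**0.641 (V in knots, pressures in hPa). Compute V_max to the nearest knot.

ΔP = 1010 − 948 = 62 mb.
62^0.641 ≈ 14.090.
V ≈ 6.2 × 14.090 ≈ 87.4 kt.

87 kt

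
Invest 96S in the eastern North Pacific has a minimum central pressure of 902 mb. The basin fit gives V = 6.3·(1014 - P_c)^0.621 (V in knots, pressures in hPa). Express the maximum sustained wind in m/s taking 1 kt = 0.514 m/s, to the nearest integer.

61 m/s

ΔP = 1014 − 902 = 112 mb.
V ≈ 6.3 × 112^0.621 = 6.3 × 18.731 ≈ 118.006 kt.
118.006 × 0.514 ≈ 60.66 m/s → 61 m/s.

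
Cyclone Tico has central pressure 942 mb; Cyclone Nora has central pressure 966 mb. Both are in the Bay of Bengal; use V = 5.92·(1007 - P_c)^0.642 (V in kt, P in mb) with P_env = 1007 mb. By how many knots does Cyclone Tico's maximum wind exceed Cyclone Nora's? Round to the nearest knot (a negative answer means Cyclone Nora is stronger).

Cyclone Tico: ΔP = 65; V ≈ 5.92 × 65^0.642 ≈ 86.34 kt.
Cyclone Nora: ΔP = 41; V ≈ 5.92 × 41^0.642 ≈ 64.23 kt.
Difference ≈ 86.34 − 64.23 = 22.11 → 22 kt.

22 kt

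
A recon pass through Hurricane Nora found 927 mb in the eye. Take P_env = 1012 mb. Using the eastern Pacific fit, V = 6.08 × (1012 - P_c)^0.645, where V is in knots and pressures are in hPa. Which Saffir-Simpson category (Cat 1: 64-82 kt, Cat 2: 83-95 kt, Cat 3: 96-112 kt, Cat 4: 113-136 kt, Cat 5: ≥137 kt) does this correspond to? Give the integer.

ΔP = 1012 − 927 = 85 mb.
V ≈ 6.08 × 85^0.645 = 6.08 × 17.56 ≈ 107 kt.
107 kt falls in the Category 3 band.

3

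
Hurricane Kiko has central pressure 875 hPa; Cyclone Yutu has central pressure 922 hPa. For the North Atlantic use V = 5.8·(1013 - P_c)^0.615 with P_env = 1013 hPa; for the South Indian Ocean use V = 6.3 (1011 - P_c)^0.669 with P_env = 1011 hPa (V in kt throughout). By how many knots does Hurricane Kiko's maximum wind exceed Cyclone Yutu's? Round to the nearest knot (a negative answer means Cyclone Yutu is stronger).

Hurricane Kiko: ΔP = 138; V ≈ 5.8 × 138^0.615 ≈ 120.08 kt.
Cyclone Yutu: ΔP = 89; V ≈ 6.3 × 89^0.669 ≈ 126.91 kt.
Difference ≈ 120.08 − 126.91 = -6.83 → -7 kt.

-7 kt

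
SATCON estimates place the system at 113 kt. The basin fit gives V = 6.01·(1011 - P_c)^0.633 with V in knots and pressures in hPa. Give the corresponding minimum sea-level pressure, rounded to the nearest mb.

908 mb

ΔP = (V / 6.01)^(1/0.633) = (113/6.01)^1.580.
113/6.01 = 18.802; 18.802^1.580 ≈ 103.03 mb.
P_c = 1011 − 103.03 = 907.97 ≈ 908 mb.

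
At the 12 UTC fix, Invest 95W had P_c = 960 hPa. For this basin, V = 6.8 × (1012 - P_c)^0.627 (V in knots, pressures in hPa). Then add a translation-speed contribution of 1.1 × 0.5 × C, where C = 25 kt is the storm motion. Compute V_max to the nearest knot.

ΔP = 1012 − 960 = 52 hPa.
52^0.627 ≈ 11.911.
V ≈ 6.8 × 11.911 ≈ 81.0 kt.
Translation term: 1.1 × 0.5 × 25 = 13.75 kt.
Corrected V ≈ 94.75 kt → 95 kt.

95 kt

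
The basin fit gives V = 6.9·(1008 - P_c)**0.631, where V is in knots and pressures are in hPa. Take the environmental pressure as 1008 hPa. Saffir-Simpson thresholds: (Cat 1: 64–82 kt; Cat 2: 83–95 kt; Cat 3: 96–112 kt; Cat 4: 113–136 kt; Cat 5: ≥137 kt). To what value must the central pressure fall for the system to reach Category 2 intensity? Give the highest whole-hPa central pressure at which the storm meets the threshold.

Category 2 begins at V = 83 kt.
Required ΔP = (83/6.9)^(1/0.631) = 12.029^1.585 ≈ 51.51 hPa.
P_c ≤ 1008 − 51.51 = 956.49, so the highest integer P_c is 956 hPa.

956 hPa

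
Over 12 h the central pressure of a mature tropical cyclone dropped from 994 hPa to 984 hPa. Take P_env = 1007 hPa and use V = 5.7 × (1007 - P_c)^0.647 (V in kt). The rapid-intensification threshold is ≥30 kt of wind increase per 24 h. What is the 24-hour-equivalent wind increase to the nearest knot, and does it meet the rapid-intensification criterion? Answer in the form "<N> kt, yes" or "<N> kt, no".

V₁: ΔP = 13, V ≈ 5.7 × 13^0.647 ≈ 29.96 kt.
V₂: ΔP = 23, V ≈ 5.7 × 23^0.647 ≈ 43.34 kt.
ΔV over 12 h = 13.38 kt → 24 h equivalent = 13.38 × 24/12 ≈ 26.76 kt.
27 kt < 30 kt ⇒ not rapid intensification.

27 kt, no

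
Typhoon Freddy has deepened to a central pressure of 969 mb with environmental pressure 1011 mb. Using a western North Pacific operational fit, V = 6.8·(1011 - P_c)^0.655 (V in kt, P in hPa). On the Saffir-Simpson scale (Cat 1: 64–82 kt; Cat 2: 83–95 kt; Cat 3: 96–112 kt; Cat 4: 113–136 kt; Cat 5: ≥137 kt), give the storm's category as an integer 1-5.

ΔP = 1011 − 969 = 42 mb.
V ≈ 6.8 × 42^0.655 = 6.8 × 11.57 ≈ 79 kt.
79 kt falls in the Category 1 band.

1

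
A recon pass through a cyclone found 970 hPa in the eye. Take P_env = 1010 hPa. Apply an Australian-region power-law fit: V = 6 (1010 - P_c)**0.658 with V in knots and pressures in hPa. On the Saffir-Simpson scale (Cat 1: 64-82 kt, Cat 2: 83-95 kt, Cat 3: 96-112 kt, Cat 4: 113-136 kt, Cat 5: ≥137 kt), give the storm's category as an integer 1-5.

ΔP = 1010 − 970 = 40 hPa.
V ≈ 6 × 40^0.658 = 6 × 11.33 ≈ 68 kt.
68 kt falls in the Category 1 band.

1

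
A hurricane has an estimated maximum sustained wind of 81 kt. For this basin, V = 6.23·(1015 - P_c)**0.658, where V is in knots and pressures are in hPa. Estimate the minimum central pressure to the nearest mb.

ΔP = (V / 6.23)^(1/0.658) = (81/6.23)^1.520.
81/6.23 = 13.002; 13.002^1.520 ≈ 49.32 mb.
P_c = 1015 − 49.32 = 965.68 ≈ 966 mb.

966 mb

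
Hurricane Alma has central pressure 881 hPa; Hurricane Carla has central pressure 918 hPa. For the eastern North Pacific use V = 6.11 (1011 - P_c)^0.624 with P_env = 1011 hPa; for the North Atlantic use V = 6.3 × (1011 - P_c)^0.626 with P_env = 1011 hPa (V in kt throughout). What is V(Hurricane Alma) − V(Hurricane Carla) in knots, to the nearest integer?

Hurricane Alma: ΔP = 130; V ≈ 6.11 × 130^0.624 ≈ 127.39 kt.
Hurricane Carla: ΔP = 93; V ≈ 6.3 × 93^0.626 ≈ 107.55 kt.
Difference ≈ 127.39 − 107.55 = 19.84 → 20 kt.

20 kt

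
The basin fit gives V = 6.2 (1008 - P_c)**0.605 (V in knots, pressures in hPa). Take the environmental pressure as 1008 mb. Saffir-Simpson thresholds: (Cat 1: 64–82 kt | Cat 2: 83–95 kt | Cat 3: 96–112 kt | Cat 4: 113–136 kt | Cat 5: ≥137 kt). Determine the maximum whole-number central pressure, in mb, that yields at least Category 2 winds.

935 mb

Category 2 begins at V = 83 kt.
Required ΔP = (83/6.2)^(1/0.605) = 13.387^1.653 ≈ 72.83 mb.
P_c ≤ 1008 − 72.83 = 935.17, so the highest integer P_c is 935 mb.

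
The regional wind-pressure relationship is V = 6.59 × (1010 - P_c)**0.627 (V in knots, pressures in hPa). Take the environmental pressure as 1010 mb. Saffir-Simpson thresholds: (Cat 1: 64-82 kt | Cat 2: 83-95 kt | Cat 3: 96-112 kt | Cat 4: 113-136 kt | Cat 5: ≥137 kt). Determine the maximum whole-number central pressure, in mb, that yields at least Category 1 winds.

972 mb

Category 1 begins at V = 64 kt.
Required ΔP = (64/6.59)^(1/0.627) = 9.712^1.595 ≈ 37.55 mb.
P_c ≤ 1010 − 37.55 = 972.45, so the highest integer P_c is 972 mb.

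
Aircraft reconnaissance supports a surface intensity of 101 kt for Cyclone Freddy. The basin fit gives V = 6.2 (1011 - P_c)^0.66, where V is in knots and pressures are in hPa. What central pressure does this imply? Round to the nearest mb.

942 mb

ΔP = (V / 6.2)^(1/0.66) = (101/6.2)^1.515.
101/6.2 = 16.290; 16.290^1.515 ≈ 68.59 mb.
P_c = 1011 − 68.59 = 942.41 ≈ 942 mb.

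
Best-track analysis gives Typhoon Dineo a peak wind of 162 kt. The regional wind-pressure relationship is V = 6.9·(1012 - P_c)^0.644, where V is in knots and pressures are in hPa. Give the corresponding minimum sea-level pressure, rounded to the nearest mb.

ΔP = (V / 6.9)^(1/0.644) = (162/6.9)^1.553.
162/6.9 = 23.478; 23.478^1.553 ≈ 134.39 mb.
P_c = 1012 − 134.39 = 877.61 ≈ 878 mb.

878 mb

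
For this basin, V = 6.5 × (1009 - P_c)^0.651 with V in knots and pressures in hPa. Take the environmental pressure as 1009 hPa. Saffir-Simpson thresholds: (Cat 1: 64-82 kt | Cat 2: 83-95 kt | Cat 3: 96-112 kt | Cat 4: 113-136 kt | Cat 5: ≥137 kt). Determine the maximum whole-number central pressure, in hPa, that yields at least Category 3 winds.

946 hPa

Category 3 begins at V = 96 kt.
Required ΔP = (96/6.5)^(1/0.651) = 14.769^1.536 ≈ 62.55 hPa.
P_c ≤ 1009 − 62.55 = 946.45, so the highest integer P_c is 946 hPa.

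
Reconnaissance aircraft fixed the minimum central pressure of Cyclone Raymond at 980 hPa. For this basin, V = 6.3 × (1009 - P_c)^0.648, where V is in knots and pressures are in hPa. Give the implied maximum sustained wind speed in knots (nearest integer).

ΔP = 1009 − 980 = 29 hPa.
29^0.648 ≈ 8.864.
V ≈ 6.3 × 8.864 ≈ 55.8 kt.

56 kt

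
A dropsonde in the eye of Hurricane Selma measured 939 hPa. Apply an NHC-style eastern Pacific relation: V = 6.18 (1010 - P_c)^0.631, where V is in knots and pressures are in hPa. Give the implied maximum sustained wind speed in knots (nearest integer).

ΔP = 1010 − 939 = 71 hPa.
71^0.631 ≈ 14.728.
V ≈ 6.18 × 14.728 ≈ 91.0 kt.

91 kt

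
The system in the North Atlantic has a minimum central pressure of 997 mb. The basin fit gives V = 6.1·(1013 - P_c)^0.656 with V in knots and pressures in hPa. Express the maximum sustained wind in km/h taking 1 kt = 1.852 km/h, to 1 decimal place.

ΔP = 1013 − 997 = 16 mb.
V ≈ 6.1 × 16^0.656 = 6.1 × 6.165 ≈ 37.604 kt.
37.604 × 1.852 ≈ 69.64 km/h → 69.6 km/h.

69.6 km/h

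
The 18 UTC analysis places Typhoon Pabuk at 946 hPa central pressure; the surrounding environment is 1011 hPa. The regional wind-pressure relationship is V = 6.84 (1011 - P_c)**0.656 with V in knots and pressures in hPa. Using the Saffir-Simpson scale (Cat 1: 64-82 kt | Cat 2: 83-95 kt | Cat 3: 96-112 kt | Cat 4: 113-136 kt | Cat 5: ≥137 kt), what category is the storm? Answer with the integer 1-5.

ΔP = 1011 − 946 = 65 hPa.
V ≈ 6.84 × 65^0.656 = 6.84 × 15.46 ≈ 106 kt.
106 kt falls in the Category 3 band.

3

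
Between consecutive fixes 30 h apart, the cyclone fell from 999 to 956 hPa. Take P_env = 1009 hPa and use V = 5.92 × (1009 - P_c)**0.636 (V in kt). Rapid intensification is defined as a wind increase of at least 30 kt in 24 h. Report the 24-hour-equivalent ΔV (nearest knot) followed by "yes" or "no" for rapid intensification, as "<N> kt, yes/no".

39 kt, yes

V₁: ΔP = 10, V ≈ 5.92 × 10^0.636 ≈ 25.60 kt.
V₂: ΔP = 53, V ≈ 5.92 × 53^0.636 ≈ 73.95 kt.
ΔV over 30 h = 48.35 kt → 24 h equivalent = 48.35 × 24/30 ≈ 38.68 kt.
39 kt ≥ 30 kt ⇒ rapid intensification.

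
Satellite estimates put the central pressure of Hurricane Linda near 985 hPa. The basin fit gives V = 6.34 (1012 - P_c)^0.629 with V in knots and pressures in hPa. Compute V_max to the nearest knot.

50 kt

ΔP = 1012 − 985 = 27 hPa.
27^0.629 ≈ 7.949.
V ≈ 6.34 × 7.949 ≈ 50.4 kt.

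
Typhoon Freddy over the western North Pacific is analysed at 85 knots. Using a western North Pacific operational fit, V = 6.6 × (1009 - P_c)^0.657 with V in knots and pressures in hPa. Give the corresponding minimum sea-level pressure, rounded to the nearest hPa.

960 hPa

ΔP = (V / 6.6)^(1/0.657) = (85/6.6)^1.522.
85/6.6 = 12.879; 12.879^1.522 ≈ 48.90 hPa.
P_c = 1009 − 48.90 = 960.10 ≈ 960 hPa.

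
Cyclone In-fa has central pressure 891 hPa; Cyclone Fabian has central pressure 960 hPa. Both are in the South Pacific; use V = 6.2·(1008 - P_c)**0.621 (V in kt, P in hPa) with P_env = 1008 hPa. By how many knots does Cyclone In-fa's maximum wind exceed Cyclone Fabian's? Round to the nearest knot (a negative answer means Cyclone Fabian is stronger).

Cyclone In-fa: ΔP = 117; V ≈ 6.2 × 117^0.621 ≈ 119.33 kt.
Cyclone Fabian: ΔP = 48; V ≈ 6.2 × 48^0.621 ≈ 68.62 kt.
Difference ≈ 119.33 − 68.62 = 50.71 → 51 kt.

51 kt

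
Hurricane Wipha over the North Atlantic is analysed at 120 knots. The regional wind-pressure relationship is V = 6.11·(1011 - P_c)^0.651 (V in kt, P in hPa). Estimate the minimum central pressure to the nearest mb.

914 mb

ΔP = (V / 6.11)^(1/0.651) = (120/6.11)^1.536.
120/6.11 = 19.640; 19.640^1.536 ≈ 96.91 mb.
P_c = 1011 − 96.91 = 914.09 ≈ 914 mb.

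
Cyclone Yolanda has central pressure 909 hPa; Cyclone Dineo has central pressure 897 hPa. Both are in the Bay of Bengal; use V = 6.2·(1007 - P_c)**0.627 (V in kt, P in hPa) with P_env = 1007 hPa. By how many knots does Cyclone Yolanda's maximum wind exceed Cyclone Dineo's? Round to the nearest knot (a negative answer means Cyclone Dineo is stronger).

-8 kt

Cyclone Yolanda: ΔP = 98; V ≈ 6.2 × 98^0.627 ≈ 109.87 kt.
Cyclone Dineo: ΔP = 110; V ≈ 6.2 × 110^0.627 ≈ 118.13 kt.
Difference ≈ 109.87 − 118.13 = -8.26 → -8 kt.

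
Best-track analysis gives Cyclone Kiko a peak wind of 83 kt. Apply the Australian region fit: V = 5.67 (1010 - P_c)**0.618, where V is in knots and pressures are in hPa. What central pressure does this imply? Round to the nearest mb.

ΔP = (V / 5.67)^(1/0.618) = (83/5.67)^1.618.
83/5.67 = 14.638; 14.638^1.618 ≈ 76.90 mb.
P_c = 1010 − 76.90 = 933.10 ≈ 933 mb.

933 mb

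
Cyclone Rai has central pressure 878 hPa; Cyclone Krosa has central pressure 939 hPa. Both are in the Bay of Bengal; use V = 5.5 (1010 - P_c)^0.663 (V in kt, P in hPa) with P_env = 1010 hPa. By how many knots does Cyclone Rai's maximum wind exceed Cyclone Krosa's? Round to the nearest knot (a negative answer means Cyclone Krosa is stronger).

47 kt

Cyclone Rai: ΔP = 132; V ≈ 5.5 × 132^0.663 ≈ 140.06 kt.
Cyclone Krosa: ΔP = 71; V ≈ 5.5 × 71^0.663 ≈ 92.84 kt.
Difference ≈ 140.06 − 92.84 = 47.22 → 47 kt.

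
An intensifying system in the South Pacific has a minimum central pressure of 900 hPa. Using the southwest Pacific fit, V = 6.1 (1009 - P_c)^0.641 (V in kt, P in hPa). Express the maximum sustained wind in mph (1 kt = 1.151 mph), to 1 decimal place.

ΔP = 1009 − 900 = 109 hPa.
V ≈ 6.1 × 109^0.641 = 6.1 × 20.230 ≈ 123.401 kt.
123.401 × 1.151 ≈ 142.04 mph → 142.0 mph.

142.0 mph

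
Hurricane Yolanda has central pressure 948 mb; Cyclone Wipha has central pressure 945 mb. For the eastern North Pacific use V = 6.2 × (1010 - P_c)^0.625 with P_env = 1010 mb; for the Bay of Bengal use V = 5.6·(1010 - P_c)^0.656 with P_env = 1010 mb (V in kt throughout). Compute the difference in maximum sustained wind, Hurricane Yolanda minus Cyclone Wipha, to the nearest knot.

Hurricane Yolanda: ΔP = 62; V ≈ 6.2 × 62^0.625 ≈ 81.78 kt.
Cyclone Wipha: ΔP = 65; V ≈ 5.6 × 65^0.656 ≈ 86.59 kt.
Difference ≈ 81.78 − 86.59 = -4.81 → -5 kt.

-5 kt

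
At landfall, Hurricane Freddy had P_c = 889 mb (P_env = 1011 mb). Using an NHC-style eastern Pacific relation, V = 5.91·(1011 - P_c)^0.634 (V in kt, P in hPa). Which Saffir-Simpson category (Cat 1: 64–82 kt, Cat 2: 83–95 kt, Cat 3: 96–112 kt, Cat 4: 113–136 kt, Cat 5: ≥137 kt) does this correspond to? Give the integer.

4

ΔP = 1011 − 889 = 122 mb.
V ≈ 5.91 × 122^0.634 = 5.91 × 21.03 ≈ 124 kt.
124 kt falls in the Category 4 band.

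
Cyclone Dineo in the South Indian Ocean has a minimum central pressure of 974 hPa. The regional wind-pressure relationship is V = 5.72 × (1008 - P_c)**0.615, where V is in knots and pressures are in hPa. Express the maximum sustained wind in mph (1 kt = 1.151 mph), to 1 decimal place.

ΔP = 1008 − 974 = 34 hPa.
V ≈ 5.72 × 34^0.615 = 5.72 × 8.747 ≈ 50.033 kt.
50.033 × 1.151 ≈ 57.59 mph → 57.6 mph.

57.6 mph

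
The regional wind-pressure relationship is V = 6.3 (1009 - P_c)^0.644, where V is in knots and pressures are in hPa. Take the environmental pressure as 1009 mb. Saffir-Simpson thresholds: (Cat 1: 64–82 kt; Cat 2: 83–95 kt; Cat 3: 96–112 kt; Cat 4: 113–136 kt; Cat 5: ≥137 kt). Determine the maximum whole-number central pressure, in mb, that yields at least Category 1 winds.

Category 1 begins at V = 64 kt.
Required ΔP = (64/6.3)^(1/0.644) = 10.159^1.553 ≈ 36.59 mb.
P_c ≤ 1009 − 36.59 = 972.41, so the highest integer P_c is 972 mb.

972 mb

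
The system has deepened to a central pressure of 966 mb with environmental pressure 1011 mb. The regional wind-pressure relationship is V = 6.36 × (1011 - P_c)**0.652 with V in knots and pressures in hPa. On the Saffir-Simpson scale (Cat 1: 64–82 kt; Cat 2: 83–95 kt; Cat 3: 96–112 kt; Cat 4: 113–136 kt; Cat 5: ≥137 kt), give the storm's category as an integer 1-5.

ΔP = 1011 − 966 = 45 mb.
V ≈ 6.36 × 45^0.652 = 6.36 × 11.96 ≈ 76 kt.
76 kt falls in the Category 1 band.

1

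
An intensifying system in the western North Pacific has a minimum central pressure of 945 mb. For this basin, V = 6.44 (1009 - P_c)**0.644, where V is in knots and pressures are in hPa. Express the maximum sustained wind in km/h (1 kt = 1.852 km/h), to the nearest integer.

ΔP = 1009 − 945 = 64 mb.
V ≈ 6.44 × 64^0.644 = 6.44 × 14.561 ≈ 93.770 kt.
93.770 × 1.852 ≈ 173.66 km/h → 174 km/h.

174 km/h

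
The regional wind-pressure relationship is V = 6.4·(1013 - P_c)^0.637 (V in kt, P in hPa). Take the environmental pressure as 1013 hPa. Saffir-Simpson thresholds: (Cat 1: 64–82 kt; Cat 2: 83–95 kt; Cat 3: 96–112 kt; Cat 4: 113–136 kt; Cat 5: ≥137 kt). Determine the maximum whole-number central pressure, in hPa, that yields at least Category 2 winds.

Category 2 begins at V = 83 kt.
Required ΔP = (83/6.4)^(1/0.637) = 12.969^1.570 ≈ 55.86 hPa.
P_c ≤ 1013 − 55.86 = 957.14, so the highest integer P_c is 957 hPa.

957 hPa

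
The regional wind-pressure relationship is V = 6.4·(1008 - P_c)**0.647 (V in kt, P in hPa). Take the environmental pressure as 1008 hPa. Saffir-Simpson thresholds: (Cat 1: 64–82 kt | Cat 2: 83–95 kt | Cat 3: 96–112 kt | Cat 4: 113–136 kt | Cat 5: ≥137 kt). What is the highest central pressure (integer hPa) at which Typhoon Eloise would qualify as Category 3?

942 hPa

Category 3 begins at V = 96 kt.
Required ΔP = (96/6.4)^(1/0.647) = 15.000^1.546 ≈ 65.73 hPa.
P_c ≤ 1008 − 65.73 = 942.27, so the highest integer P_c is 942 hPa.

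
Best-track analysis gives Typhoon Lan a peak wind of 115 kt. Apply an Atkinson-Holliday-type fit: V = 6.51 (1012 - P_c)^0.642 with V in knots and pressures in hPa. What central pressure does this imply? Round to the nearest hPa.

924 hPa

ΔP = (V / 6.51)^(1/0.642) = (115/6.51)^1.558.
115/6.51 = 17.665; 17.665^1.558 ≈ 87.61 hPa.
P_c = 1012 − 87.61 = 924.39 ≈ 924 hPa.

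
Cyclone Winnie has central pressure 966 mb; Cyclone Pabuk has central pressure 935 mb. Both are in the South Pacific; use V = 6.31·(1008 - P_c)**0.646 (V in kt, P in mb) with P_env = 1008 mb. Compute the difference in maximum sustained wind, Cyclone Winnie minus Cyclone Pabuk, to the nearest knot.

Cyclone Winnie: ΔP = 42; V ≈ 6.31 × 42^0.646 ≈ 70.57 kt.
Cyclone Pabuk: ΔP = 73; V ≈ 6.31 × 73^0.646 ≈ 100.86 kt.
Difference ≈ 70.57 − 100.86 = -30.29 → -30 kt.

-30 kt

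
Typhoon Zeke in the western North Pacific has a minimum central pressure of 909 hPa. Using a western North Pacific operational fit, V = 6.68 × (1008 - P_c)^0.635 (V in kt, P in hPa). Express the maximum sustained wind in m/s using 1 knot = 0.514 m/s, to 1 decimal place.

ΔP = 1008 − 909 = 99 hPa.
V ≈ 6.68 × 99^0.635 = 6.68 × 18.502 ≈ 123.596 kt.
123.596 × 0.514 ≈ 63.53 m/s → 63.5 m/s.

63.5 m/s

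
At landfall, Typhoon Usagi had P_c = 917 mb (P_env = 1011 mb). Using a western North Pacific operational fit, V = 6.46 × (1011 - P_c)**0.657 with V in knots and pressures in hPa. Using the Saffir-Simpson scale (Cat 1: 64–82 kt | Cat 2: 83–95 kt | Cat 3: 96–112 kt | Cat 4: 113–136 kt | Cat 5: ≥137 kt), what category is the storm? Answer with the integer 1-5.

4

ΔP = 1011 − 917 = 94 mb.
V ≈ 6.46 × 94^0.657 = 6.46 × 19.79 ≈ 128 kt.
128 kt falls in the Category 4 band.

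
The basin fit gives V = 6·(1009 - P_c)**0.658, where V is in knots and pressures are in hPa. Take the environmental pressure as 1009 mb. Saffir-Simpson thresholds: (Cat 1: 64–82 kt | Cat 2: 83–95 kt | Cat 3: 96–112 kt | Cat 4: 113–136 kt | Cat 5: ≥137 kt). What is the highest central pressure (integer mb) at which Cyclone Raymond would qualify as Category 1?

Category 1 begins at V = 64 kt.
Required ΔP = (64/6)^(1/0.658) = 10.667^1.520 ≈ 36.51 mb.
P_c ≤ 1009 − 36.51 = 972.49, so the highest integer P_c is 972 mb.

972 mb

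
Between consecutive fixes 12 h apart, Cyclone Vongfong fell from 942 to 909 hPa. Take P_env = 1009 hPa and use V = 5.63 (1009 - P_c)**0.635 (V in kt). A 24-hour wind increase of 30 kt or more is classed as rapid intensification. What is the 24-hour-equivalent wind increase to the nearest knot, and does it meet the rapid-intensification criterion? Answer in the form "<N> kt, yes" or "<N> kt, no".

47 kt, yes

V₁: ΔP = 67, V ≈ 5.63 × 67^0.635 ≈ 81.30 kt.
V₂: ΔP = 100, V ≈ 5.63 × 100^0.635 ≈ 104.84 kt.
ΔV over 12 h = 23.54 kt → 24 h equivalent = 23.54 × 24/12 ≈ 47.08 kt.
47 kt ≥ 30 kt ⇒ rapid intensification.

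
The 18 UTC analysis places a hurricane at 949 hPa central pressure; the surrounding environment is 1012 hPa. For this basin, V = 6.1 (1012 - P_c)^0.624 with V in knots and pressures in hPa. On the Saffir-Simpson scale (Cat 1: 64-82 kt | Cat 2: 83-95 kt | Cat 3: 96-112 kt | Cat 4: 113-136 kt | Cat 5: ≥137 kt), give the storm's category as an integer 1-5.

ΔP = 1012 − 949 = 63 hPa.
V ≈ 6.1 × 63^0.624 = 6.1 × 13.27 ≈ 81 kt.
81 kt falls in the Category 1 band.

1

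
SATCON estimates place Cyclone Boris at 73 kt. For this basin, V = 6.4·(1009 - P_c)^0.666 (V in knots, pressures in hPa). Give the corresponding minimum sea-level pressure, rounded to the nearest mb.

970 mb

ΔP = (V / 6.4)^(1/0.666) = (73/6.4)^1.502.
73/6.4 = 11.406; 11.406^1.502 ≈ 38.66 mb.
P_c = 1009 − 38.66 = 970.34 ≈ 970 mb.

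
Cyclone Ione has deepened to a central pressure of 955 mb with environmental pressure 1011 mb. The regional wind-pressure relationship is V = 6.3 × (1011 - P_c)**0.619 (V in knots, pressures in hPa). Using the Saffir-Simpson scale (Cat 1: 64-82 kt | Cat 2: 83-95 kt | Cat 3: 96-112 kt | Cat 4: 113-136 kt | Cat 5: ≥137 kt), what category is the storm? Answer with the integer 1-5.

ΔP = 1011 − 955 = 56 mb.
V ≈ 6.3 × 56^0.619 = 6.3 × 12.08 ≈ 76 kt.
76 kt falls in the Category 1 band.

1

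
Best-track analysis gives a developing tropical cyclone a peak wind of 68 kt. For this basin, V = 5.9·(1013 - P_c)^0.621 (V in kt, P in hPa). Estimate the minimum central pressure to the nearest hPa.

ΔP = (V / 5.9)^(1/0.621) = (68/5.9)^1.610.
68/5.9 = 11.525; 11.525^1.610 ≈ 51.24 hPa.
P_c = 1013 − 51.24 = 961.76 ≈ 962 hPa.

962 hPa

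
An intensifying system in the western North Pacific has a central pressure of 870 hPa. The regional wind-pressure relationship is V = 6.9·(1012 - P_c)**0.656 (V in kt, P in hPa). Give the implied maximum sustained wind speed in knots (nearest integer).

ΔP = 1012 − 870 = 142 hPa.
142^0.656 ≈ 25.817.
V ≈ 6.9 × 25.817 ≈ 178.1 kt.

178 kt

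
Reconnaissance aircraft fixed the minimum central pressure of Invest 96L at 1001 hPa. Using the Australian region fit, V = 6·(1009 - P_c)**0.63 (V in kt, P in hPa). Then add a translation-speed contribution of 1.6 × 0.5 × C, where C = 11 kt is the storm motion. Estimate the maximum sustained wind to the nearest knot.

ΔP = 1009 − 1001 = 8 hPa.
8^0.63 ≈ 3.706.
V ≈ 6 × 3.706 ≈ 22.2 kt.
Translation term: 1.6 × 0.5 × 11 = 8.8 kt.
Corrected V ≈ 31 kt → 31 kt.

31 kt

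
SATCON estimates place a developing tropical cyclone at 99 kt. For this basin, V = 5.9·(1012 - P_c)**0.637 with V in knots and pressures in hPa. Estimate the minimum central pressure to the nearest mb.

ΔP = (V / 5.9)^(1/0.637) = (99/5.9)^1.570.
99/5.9 = 16.780; 16.780^1.570 ≈ 83.70 mb.
P_c = 1012 − 83.70 = 928.30 ≈ 928 mb.

928 mb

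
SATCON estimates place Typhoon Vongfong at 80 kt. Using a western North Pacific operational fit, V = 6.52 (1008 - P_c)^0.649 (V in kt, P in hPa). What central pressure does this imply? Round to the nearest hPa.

960 hPa

ΔP = (V / 6.52)^(1/0.649) = (80/6.52)^1.541.
80/6.52 = 12.270; 12.270^1.541 ≈ 47.61 hPa.
P_c = 1008 − 47.61 = 960.39 ≈ 960 hPa.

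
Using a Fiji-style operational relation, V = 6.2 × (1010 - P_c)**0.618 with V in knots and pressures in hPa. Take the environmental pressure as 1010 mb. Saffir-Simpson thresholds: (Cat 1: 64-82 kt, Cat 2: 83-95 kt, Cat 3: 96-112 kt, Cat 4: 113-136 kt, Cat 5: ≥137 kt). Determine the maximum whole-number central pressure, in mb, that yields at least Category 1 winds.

Category 1 begins at V = 64 kt.
Required ΔP = (64/6.2)^(1/0.618) = 10.323^1.618 ≈ 43.70 mb.
P_c ≤ 1010 − 43.70 = 966.30, so the highest integer P_c is 966 mb.

966 mb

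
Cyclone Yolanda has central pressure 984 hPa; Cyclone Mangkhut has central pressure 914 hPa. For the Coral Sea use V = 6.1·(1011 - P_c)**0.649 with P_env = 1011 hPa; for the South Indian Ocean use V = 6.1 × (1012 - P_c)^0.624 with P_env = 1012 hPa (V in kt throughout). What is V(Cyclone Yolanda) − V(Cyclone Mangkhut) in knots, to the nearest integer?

-55 kt

Cyclone Yolanda: ΔP = 27; V ≈ 6.1 × 27^0.649 ≈ 51.79 kt.
Cyclone Mangkhut: ΔP = 98; V ≈ 6.1 × 98^0.624 ≈ 106.62 kt.
Difference ≈ 51.79 − 106.62 = -54.83 → -55 kt.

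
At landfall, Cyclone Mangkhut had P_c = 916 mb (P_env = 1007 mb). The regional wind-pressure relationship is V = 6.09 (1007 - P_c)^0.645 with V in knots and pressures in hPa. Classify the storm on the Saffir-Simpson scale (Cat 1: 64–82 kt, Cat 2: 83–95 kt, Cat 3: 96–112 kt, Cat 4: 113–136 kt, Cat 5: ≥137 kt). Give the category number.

ΔP = 1007 − 916 = 91 mb.
V ≈ 6.09 × 91^0.645 = 6.09 × 18.35 ≈ 112 kt.
112 kt falls in the Category 3 band.

3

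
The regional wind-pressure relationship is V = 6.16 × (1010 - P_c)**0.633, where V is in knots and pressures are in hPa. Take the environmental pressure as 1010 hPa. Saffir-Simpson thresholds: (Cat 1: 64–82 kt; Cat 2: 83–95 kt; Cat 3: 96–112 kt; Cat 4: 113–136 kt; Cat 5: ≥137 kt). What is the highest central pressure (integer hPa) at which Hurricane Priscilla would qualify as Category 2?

Category 2 begins at V = 83 kt.
Required ΔP = (83/6.16)^(1/0.633) = 13.474^1.580 ≈ 60.86 hPa.
P_c ≤ 1010 − 60.86 = 949.14, so the highest integer P_c is 949 hPa.

949 hPa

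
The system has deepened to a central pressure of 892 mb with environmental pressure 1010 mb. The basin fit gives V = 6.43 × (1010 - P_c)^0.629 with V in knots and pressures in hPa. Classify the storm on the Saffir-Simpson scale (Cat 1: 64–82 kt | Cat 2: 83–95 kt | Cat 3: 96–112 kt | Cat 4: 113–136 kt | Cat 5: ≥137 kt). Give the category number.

ΔP = 1010 − 892 = 118 mb.
V ≈ 6.43 × 118^0.629 = 6.43 × 20.10 ≈ 129 kt.
129 kt falls in the Category 4 band.

4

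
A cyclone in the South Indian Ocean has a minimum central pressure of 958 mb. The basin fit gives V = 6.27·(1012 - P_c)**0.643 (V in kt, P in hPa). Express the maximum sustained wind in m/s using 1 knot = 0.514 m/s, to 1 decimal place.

ΔP = 1012 − 958 = 54 mb.
V ≈ 6.27 × 54^0.643 = 6.27 × 13.000 ≈ 81.507 kt.
81.507 × 0.514 ≈ 41.89 m/s → 41.9 m/s.

41.9 m/s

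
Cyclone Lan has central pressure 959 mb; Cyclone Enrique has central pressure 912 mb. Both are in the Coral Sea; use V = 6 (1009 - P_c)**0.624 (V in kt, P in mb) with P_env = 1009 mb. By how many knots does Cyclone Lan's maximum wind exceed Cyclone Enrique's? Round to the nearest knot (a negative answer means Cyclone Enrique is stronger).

-35 kt

Cyclone Lan: ΔP = 50; V ≈ 6 × 50^0.624 ≈ 68.91 kt.
Cyclone Enrique: ΔP = 97; V ≈ 6 × 97^0.624 ≈ 104.21 kt.
Difference ≈ 68.91 − 104.21 = -35.30 → -35 kt.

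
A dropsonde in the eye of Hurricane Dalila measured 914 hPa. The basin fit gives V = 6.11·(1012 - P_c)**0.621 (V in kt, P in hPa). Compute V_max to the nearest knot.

ΔP = 1012 − 914 = 98 hPa.
98^0.621 ≈ 17.241.
V ≈ 6.11 × 17.241 ≈ 105.3 kt.

105 kt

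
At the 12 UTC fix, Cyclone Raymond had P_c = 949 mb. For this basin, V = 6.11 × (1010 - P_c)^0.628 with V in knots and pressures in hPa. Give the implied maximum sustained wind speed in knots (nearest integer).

81 kt

ΔP = 1010 − 949 = 61 mb.
61^0.628 ≈ 13.219.
V ≈ 6.11 × 13.219 ≈ 80.8 kt.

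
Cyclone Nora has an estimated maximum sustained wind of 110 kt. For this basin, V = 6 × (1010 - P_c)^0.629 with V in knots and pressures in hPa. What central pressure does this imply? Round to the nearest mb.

908 mb

ΔP = (V / 6)^(1/0.629) = (110/6)^1.590.
110/6 = 18.333; 18.333^1.590 ≈ 101.94 mb.
P_c = 1010 − 101.94 = 908.06 ≈ 908 mb.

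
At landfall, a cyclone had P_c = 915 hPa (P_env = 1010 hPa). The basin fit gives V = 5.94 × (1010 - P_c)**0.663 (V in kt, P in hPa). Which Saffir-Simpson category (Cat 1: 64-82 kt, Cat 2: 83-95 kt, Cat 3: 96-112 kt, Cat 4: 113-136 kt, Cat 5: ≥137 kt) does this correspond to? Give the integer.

ΔP = 1010 − 915 = 95 hPa.
V ≈ 5.94 × 95^0.663 = 5.94 × 20.48 ≈ 122 kt.
122 kt falls in the Category 4 band.

4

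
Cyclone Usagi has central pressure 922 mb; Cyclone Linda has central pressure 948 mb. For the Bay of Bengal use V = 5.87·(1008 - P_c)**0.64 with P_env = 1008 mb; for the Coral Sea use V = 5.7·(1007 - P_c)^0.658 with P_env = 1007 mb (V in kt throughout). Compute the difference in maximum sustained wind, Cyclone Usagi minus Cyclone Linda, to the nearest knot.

18 kt

Cyclone Usagi: ΔP = 86; V ≈ 5.87 × 86^0.64 ≈ 101.56 kt.
Cyclone Linda: ΔP = 59; V ≈ 5.7 × 59^0.658 ≈ 83.39 kt.
Difference ≈ 101.56 − 83.39 = 18.17 → 18 kt.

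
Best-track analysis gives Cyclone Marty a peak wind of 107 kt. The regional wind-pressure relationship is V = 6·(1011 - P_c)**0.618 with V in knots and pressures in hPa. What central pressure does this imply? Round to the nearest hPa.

905 hPa

ΔP = (V / 6)^(1/0.618) = (107/6)^1.618.
107/6 = 17.833; 17.833^1.618 ≈ 105.84 hPa.
P_c = 1011 − 105.84 = 905.16 ≈ 905 hPa.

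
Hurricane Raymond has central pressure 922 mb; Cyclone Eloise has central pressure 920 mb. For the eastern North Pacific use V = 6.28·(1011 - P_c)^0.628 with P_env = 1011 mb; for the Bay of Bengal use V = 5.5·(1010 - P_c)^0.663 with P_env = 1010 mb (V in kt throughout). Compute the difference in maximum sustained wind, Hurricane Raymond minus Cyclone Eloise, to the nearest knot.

Hurricane Raymond: ΔP = 89; V ≈ 6.28 × 89^0.628 ≈ 105.24 kt.
Cyclone Eloise: ΔP = 90; V ≈ 5.5 × 90^0.663 ≈ 108.65 kt.
Difference ≈ 105.24 − 108.65 = -3.41 → -3 kt.

-3 kt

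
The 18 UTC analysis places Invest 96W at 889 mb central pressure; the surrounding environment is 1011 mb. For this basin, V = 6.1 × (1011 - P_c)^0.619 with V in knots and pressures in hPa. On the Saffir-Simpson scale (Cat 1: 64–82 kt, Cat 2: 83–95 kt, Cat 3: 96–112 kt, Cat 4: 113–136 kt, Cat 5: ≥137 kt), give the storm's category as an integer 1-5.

ΔP = 1011 − 889 = 122 mb.
V ≈ 6.1 × 122^0.619 = 6.1 × 19.56 ≈ 119 kt.
119 kt falls in the Category 4 band.

4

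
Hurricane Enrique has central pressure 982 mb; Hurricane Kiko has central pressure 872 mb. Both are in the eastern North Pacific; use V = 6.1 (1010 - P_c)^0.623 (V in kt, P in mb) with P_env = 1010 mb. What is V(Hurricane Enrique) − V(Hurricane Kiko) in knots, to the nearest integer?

-83 kt

Hurricane Enrique: ΔP = 28; V ≈ 6.1 × 28^0.623 ≈ 48.63 kt.
Hurricane Kiko: ΔP = 138; V ≈ 6.1 × 138^0.623 ≈ 131.36 kt.
Difference ≈ 48.63 − 131.36 = -82.73 → -83 kt.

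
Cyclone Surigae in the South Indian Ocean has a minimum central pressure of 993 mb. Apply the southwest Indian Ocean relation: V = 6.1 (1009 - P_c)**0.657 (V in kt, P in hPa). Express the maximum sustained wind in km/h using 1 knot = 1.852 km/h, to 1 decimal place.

69.8 km/h

ΔP = 1009 − 993 = 16 mb.
V ≈ 6.1 × 16^0.657 = 6.1 × 6.182 ≈ 37.708 kt.
37.708 × 1.852 ≈ 69.84 km/h → 69.8 km/h.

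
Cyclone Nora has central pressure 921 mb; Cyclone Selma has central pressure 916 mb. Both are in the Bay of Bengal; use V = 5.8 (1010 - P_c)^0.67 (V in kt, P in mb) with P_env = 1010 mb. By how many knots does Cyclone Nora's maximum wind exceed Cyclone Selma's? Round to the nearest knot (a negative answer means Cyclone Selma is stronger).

-4 kt

Cyclone Nora: ΔP = 89; V ≈ 5.8 × 89^0.67 ≈ 117.36 kt.
Cyclone Selma: ΔP = 94; V ≈ 5.8 × 94^0.67 ≈ 121.74 kt.
Difference ≈ 117.36 − 121.74 = -4.38 → -4 kt.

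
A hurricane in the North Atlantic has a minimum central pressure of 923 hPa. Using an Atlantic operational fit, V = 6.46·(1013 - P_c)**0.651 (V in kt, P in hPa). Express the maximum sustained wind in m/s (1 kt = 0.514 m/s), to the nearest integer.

ΔP = 1013 − 923 = 90 hPa.
V ≈ 6.46 × 90^0.651 = 6.46 × 18.716 ≈ 120.905 kt.
120.905 × 0.514 ≈ 62.15 m/s → 62 m/s.

62 m/s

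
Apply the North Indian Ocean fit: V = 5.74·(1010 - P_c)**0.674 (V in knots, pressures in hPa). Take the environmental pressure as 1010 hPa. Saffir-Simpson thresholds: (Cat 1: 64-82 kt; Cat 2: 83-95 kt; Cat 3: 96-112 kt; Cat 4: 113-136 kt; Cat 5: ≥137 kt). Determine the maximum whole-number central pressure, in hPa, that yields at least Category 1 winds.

974 hPa

Category 1 begins at V = 64 kt.
Required ΔP = (64/5.74)^(1/0.674) = 11.150^1.484 ≈ 35.79 hPa.
P_c ≤ 1010 − 35.79 = 974.21, so the highest integer P_c is 974 hPa.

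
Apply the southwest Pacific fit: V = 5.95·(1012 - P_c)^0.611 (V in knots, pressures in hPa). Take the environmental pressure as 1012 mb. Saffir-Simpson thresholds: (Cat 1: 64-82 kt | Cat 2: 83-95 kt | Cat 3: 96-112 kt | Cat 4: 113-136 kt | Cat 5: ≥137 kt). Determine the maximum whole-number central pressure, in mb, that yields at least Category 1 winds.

Category 1 begins at V = 64 kt.
Required ΔP = (64/5.95)^(1/0.611) = 10.756^1.637 ≈ 48.81 mb.
P_c ≤ 1012 − 48.81 = 963.19, so the highest integer P_c is 963 mb.

963 mb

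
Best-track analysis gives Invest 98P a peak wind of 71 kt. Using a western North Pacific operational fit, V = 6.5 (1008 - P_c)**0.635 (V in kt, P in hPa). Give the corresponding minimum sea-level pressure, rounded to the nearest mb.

965 mb

ΔP = (V / 6.5)^(1/0.635) = (71/6.5)^1.575.
71/6.5 = 10.923; 10.923^1.575 ≈ 43.17 mb.
P_c = 1008 − 43.17 = 964.83 ≈ 965 mb.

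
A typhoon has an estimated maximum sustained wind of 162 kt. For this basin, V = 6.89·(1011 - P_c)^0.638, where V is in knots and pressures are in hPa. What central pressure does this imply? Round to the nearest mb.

870 mb

ΔP = (V / 6.89)^(1/0.638) = (162/6.89)^1.567.
162/6.89 = 23.512; 23.512^1.567 ≈ 141.05 mb.
P_c = 1011 − 141.05 = 869.95 ≈ 870 mb.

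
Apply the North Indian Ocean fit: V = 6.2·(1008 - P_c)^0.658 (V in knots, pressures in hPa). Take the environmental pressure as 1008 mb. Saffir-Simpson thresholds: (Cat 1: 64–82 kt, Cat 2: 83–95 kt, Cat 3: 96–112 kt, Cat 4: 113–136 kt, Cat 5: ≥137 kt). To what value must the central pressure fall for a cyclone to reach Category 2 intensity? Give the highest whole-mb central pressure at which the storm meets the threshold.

956 mb

Category 2 begins at V = 83 kt.
Required ΔP = (83/6.2)^(1/0.658) = 13.387^1.520 ≈ 51.56 mb.
P_c ≤ 1008 − 51.56 = 956.44, so the highest integer P_c is 956 mb.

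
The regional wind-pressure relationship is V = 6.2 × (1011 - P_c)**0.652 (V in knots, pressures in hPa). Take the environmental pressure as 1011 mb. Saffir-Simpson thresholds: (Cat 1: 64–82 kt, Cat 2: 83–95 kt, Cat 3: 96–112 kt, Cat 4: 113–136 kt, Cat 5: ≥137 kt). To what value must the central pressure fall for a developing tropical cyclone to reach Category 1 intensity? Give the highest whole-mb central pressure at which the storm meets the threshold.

Category 1 begins at V = 64 kt.
Required ΔP = (64/6.2)^(1/0.652) = 10.323^1.534 ≈ 35.88 mb.
P_c ≤ 1011 − 35.88 = 975.12, so the highest integer P_c is 975 mb.

975 mb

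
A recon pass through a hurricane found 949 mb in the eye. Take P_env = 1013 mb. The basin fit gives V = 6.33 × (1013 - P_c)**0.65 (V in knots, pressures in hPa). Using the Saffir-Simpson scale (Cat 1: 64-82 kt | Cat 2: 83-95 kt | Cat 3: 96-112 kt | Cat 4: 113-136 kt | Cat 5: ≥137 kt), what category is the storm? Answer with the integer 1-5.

2

ΔP = 1013 − 949 = 64 mb.
V ≈ 6.33 × 64^0.65 = 6.33 × 14.93 ≈ 94 kt.
94 kt falls in the Category 2 band.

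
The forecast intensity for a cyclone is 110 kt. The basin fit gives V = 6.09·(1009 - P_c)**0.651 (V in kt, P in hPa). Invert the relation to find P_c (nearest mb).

ΔP = (V / 6.09)^(1/0.651) = (110/6.09)^1.536.
110/6.09 = 18.062; 18.062^1.536 ≈ 85.22 mb.
P_c = 1009 − 85.22 = 923.78 ≈ 924 mb.

924 mb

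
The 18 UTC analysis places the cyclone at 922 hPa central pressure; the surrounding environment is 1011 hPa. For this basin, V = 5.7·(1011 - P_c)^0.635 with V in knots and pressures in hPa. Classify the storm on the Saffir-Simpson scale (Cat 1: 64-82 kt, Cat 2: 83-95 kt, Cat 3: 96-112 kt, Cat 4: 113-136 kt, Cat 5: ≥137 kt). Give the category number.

3

ΔP = 1011 − 922 = 89 hPa.
V ≈ 5.7 × 89^0.635 = 5.7 × 17.29 ≈ 99 kt.
99 kt falls in the Category 3 band.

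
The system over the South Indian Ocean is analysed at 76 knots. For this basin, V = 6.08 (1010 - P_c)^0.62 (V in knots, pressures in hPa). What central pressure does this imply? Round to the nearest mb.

951 mb

ΔP = (V / 6.08)^(1/0.62) = (76/6.08)^1.613.
76/6.08 = 12.500; 12.500^1.613 ≈ 58.78 mb.
P_c = 1010 − 58.78 = 951.22 ≈ 951 mb.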